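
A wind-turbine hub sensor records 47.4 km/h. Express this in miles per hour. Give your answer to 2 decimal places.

29.45 mph

1 km/h = 0.621371 mph, so 47.4 × 0.621371 = 29.45 mph.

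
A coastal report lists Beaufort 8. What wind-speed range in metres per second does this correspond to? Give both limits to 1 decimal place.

Beaufort 8 (gale) spans 17.2–20.7 m/s.

17.2 to 20.7 m/s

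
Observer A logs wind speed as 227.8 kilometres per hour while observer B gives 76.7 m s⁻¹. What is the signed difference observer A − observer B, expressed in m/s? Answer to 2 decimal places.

-13.42 m/s

observer A: 227.8 km/h = 63.2778 m/s.
Difference: 63.2778 − 76.7000 = -13.42 m/s.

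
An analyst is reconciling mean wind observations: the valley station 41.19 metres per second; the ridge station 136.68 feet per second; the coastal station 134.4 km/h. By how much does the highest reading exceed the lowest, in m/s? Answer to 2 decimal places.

the ridge station: 136.68 ft/s = 41.6601 m/s.
the coastal station: 134.4 km/h = 37.3333 m/s.
Spread: 41.6601 − 37.3333 = 4.33 m/s.

4.33 m/s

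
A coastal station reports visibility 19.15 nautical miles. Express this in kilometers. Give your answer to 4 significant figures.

1 nmi = 1.852 km, so 19.15 × 1.852 = 35.47 km.

35.47 km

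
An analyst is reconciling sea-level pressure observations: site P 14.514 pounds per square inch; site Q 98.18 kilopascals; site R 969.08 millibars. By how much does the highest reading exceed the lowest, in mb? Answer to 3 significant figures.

31.6 mb

site P: 14.514 psi = 1000.705 mb.
site Q: 98.18 kPa = 981.800 mb.
Spread: 1000.705 − 969.080 = 31.6 mb.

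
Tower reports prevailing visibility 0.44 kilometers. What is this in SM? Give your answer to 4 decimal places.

0.2734 SM

1 km = 0.621371 SM, so 0.44 × 0.621371 = 0.2734 SM.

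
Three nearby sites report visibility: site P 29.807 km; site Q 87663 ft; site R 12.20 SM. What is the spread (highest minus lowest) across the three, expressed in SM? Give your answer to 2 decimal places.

site P: 29.807 km = 18.5212 SM.
site Q: 87663 ft = 16.6028 SM.
Spread: 18.5212 − 12.2000 = 6.32 SM.

6.32 SM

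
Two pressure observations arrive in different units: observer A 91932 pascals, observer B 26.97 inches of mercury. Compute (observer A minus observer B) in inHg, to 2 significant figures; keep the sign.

0.18 inHg

observer A: 91932 Pa = 27.1475 inHg.
Difference: 27.1475 − 26.9700 = 0.18 inHg.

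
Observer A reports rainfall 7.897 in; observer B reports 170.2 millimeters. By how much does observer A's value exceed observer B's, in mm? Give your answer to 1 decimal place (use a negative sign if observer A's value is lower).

observer A: 7.897 in = 200.584 mm.
Difference: 200.584 − 170.200 = 30.4 mm.

30.4 mm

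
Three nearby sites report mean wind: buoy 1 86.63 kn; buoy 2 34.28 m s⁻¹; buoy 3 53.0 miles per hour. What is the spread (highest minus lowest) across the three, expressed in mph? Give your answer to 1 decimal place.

buoy 1: 86.63 kt = 99.692 mph.
buoy 2: 34.28 m/s = 76.682 mph.
Spread: 99.692 − 53.000 = 46.7 mph.

46.7 mph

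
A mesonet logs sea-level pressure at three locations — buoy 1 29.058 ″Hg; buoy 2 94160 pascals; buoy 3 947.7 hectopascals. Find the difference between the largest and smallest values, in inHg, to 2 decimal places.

1.25 inHg

buoy 2: 94160 Pa = 27.8054 inHg.
buoy 3: 947.7 hPa = 27.9856 inHg.
Spread: 29.0580 − 27.8054 = 1.25 inHg.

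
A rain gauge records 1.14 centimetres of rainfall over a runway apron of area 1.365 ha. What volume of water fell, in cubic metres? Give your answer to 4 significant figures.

Depth: 1.14 cm × 10 = 11.4 mm.
Area: 1.365 ha = 13650 m².
1 mm over 1 m² is 1 L, so volume = 11.4 × 13650 = 155610 L = 155.6 m³.

155.6 cubic metres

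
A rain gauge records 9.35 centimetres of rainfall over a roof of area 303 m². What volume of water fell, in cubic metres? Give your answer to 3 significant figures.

28.3 cubic metres

Depth: 9.35 cm × 10 = 93.5 mm.
1 mm over 1 m² is 1 L, so volume = 93.5 × 303 = 28330.5 L = 28.3 m³.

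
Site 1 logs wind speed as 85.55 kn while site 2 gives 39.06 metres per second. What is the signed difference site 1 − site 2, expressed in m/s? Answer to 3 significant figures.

site 1: 85.55 kt = 44.0107 m/s.
Difference: 44.0107 − 39.0600 = 4.95 m/s.

4.95 m/s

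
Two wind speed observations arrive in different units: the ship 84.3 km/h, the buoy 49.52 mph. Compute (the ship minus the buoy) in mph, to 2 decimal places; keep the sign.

the ship: 84.3 km/h = 52.3816 mph.
Difference: 52.3816 − 49.5200 = 2.86 mph.

2.86 mph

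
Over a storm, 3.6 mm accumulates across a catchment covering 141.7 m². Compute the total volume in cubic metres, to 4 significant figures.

0.5101 cubic metres

1 mm over 1 m² is 1 L, so volume = 3.6 × 141.7 = 510.12 L = 0.5101 m³.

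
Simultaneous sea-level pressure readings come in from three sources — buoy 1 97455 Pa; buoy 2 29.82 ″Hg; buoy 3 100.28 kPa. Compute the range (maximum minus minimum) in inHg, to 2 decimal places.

1.04 inHg

buoy 1: 97455 Pa = 28.7784 inHg.
buoy 3: 100.28 kPa = 29.6127 inHg.
Spread: 29.8200 − 28.7784 = 1.04 inHg.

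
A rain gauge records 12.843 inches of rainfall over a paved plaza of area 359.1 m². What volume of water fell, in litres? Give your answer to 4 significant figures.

117100 litres

Depth: 12.843 in × 25.4 = 326.2122 mm.
1 mm over 1 m² is 1 L, so volume = 326.2122 × 359.1 = 117142.8 L ≈ 117100 L.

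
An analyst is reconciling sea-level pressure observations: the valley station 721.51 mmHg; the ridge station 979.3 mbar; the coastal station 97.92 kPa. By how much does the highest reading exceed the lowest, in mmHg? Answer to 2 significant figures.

the ridge station: 979.3 mb = 734.54 mmHg.
the coastal station: 97.92 kPa = 734.46 mmHg.
Spread: 734.54 − 721.51 = 13 mmHg.

13 mmHg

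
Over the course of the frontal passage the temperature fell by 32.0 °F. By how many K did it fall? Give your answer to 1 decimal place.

For a temperature change the 32° offset cancels: ΔK = 32.0 × 0.5556 = 17.8 K.

17.8 K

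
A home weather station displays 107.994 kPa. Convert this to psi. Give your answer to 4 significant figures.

1 kPa = 0.145038 psi, so 107.994 × 0.145038 = 15.66 psi.

15.66 psi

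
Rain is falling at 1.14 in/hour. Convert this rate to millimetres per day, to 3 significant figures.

695 mm/day

1.14 in/hour × 25.4 mm/in × 24 hour/day = 695 mm/day.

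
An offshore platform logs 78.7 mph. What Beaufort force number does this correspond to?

78.7 mph = 35.2 m/s, which is Beaufort 12 (hurricane force, ≥32.7 m/s).

Beaufort force 12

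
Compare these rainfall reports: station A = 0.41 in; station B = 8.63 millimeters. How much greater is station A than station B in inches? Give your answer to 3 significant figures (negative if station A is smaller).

0.0702 in

station B: 8.63 mm = 0.339764 in.
Difference: 0.410000 − 0.339764 = 0.0702 in.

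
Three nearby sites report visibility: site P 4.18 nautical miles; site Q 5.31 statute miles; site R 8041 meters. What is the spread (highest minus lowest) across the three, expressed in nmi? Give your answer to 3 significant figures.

site Q: 5.31 SM = 4.61426 nmi.
site R: 8041 m = 4.34179 nmi.
Spread: 4.61426 − 4.18000 = 0.434 nmi.

0.434 nmi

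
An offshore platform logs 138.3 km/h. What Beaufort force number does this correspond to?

Beaufort force 12

138.3 km/h = 38.4 m/s, which is Beaufort 12 (hurricane force, ≥32.7 m/s).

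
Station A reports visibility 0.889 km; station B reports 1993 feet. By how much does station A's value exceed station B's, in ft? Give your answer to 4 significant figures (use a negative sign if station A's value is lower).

923.7 ft

station A: 0.889 km = 2916.667 ft.
Difference: 2916.667 − 1993.000 = 923.7 ft.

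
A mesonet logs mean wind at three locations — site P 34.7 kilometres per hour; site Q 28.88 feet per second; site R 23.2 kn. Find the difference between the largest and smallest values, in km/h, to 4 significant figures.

site Q: 28.88 ft/s = 31.6894 km/h.
site R: 23.2 kt = 42.9664 km/h.
Spread: 42.9664 − 31.6894 = 11.28 km/h.

11.28 km/h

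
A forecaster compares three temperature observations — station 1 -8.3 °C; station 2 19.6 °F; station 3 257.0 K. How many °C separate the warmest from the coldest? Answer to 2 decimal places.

9.26 °C

station 2: 19.6 °F = -6.889 °C.
station 3: 257.0 K = -16.150 °C.
Spread: (-6.889) − (-16.150) = 9.261 °C.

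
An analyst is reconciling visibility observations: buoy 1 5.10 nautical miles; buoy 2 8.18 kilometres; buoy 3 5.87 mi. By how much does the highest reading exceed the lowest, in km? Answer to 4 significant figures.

1.267 km

buoy 1: 5.10 nmi = 9.44520 km.
buoy 3: 5.87 SM = 9.44685 km.
Spread: 9.44685 − 8.18000 = 1.267 km.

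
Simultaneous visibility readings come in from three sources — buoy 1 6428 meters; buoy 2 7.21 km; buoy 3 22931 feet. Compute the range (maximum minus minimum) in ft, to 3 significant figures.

2570 ft

buoy 1: 6428 m = 21089.24 ft.
buoy 2: 7.21 km = 23654.86 ft.
Spread: 23654.86 − 21089.24 = 2570 ft.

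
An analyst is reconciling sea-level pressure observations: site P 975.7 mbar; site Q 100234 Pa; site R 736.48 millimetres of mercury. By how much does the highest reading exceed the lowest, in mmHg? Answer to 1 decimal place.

20.0 mmHg

site P: 975.7 mb = 731.835 mmHg.
site Q: 100234 Pa = 751.817 mmHg.
Spread: 751.817 − 731.835 = 20.0 mmHg.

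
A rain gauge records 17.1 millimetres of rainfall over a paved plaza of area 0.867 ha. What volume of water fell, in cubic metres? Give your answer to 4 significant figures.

148.3 cubic metres

Area: 0.867 ha = 8670 m².
1 mm over 1 m² is 1 L, so volume = 17.1 × 8670 = 148257 L = 148.3 m³.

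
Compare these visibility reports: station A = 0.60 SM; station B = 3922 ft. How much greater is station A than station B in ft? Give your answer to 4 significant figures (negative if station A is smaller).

-754.0 ft

station A: 0.60 SM = 3168.000 ft.
Difference: 3168.000 − 3922.000 = -754.0 ft.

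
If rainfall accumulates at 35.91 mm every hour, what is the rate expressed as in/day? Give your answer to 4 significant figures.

33.93 in/day

35.91 mm/hour × 0.0393701 in/mm × 24 hour/day = 33.93 in/day.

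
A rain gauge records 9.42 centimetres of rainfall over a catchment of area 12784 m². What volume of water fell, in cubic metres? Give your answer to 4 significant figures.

Depth: 9.42 cm × 10 = 94.2 mm.
1 mm over 1 m² is 1 L, so volume = 94.2 × 12784 = 1204252.8 L = 1204 m³.

1204 cubic metres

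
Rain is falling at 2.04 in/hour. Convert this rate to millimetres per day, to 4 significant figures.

2.04 in/hour × 25.4 mm/in × 24 hour/day = 1244 mm/day.

1244 mm/day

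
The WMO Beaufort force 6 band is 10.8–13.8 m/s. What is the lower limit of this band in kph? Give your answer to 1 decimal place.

10.8–13.8 m/s × 3.6 = 38.9–49.7 km/h.

38.9 km/h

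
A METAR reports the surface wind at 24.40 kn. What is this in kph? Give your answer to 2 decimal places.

45.19 km/h

1 kt = 1.852 km/h, so 24.40 × 1.852 = 45.19 km/h.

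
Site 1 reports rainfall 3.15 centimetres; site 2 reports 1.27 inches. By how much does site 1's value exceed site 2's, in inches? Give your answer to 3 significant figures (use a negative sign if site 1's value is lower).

-0.0298 in

site 1: 3.15 cm = 1.240157 in.
Difference: 1.240157 − 1.270000 = -0.0298 in.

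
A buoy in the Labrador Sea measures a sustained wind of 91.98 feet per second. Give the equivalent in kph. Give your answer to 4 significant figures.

1 ft/s = 1.09728 km/h, so 91.98 × 1.09728 = 100.9 km/h.

100.9 km/h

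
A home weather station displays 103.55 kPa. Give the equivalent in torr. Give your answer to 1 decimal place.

1 kPa = 7.50062 mmHg, so 103.55 × 7.50062 = 776.7 mmHg.

776.7 mmHg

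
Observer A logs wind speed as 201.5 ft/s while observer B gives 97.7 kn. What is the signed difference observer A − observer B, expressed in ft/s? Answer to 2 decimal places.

36.60 ft/s

observer B: 97.7 kt = 164.8990 ft/s.
Difference: 201.5000 − 164.8990 = 36.60 ft/s.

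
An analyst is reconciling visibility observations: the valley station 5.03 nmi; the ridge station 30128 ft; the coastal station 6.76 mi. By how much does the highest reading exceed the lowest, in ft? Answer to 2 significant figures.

5600 ft

the valley station: 5.03 nmi = 30562.86 ft.
the coastal station: 6.76 SM = 35692.80 ft.
Spread: 35692.80 − 30128.00 = 5600 ft.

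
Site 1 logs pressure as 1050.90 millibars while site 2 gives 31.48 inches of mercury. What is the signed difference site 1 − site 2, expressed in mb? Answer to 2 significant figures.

-15 mb

site 2: 31.48 inHg = 1066.04 mb.
Difference: 1050.90 − 1066.04 = -15 mb.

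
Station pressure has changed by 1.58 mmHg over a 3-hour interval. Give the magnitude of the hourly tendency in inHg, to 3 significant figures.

0.0207 inHg per hour

1.58 mmHg / 3 h × 0.0393701 inHg/mmHg = 0.0207 inHg/h.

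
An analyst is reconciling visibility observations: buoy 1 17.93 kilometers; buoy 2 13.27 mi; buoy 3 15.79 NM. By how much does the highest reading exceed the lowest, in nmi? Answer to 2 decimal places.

6.11 nmi

buoy 1: 17.93 km = 9.6814 nmi.
buoy 2: 13.27 SM = 11.5313 nmi.
Spread: 15.7900 − 9.6814 = 6.11 nmi.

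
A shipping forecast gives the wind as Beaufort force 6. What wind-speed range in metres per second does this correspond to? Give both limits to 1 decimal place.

10.8 to 13.8 m/s

Beaufort 6 (strong breeze) spans 10.8–13.8 m/s.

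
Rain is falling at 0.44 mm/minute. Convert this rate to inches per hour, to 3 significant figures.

1.04 in/hour

0.44 mm/minute × 0.0393701 in/mm × 60 minute/hour = 1.04 in/hour.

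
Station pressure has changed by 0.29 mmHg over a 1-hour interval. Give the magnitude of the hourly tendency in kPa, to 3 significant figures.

0.29 mmHg / 1 h × 0.133322 kPa/mmHg = 0.0387 kPa/h.

0.0387 kPa per hour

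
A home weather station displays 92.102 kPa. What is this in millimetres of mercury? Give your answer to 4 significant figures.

690.8 mmHg

1 kPa = 7.50062 mmHg, so 92.102 × 7.50062 = 690.8 mmHg.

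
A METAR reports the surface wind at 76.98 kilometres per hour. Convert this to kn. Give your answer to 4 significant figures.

1 km/h = 0.539957 kt, so 76.98 × 0.539957 = 41.57 kt.

41.57 kt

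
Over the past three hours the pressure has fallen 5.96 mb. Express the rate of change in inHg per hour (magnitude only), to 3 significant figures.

5.96 mb / 3 h × 0.02953 inHg/mb = 0.0587 inHg/h.

0.0587 inHg per hour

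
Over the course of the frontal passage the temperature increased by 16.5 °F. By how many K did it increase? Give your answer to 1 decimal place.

A change of 1 °C equals a change of 1.8 °F: ΔK = 16.5 × 0.5556 = 9.2 K.

9.2 K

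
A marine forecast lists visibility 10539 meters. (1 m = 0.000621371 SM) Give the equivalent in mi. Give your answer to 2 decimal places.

1 m = 0.000621371 SM, so 10539 × 0.000621371 = 6.55 SM.

6.55 SM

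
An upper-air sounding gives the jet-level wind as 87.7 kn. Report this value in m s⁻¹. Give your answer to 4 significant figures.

45.12 m/s

1 kt = 0.514444 m/s, so 87.7 × 0.514444 = 45.12 m/s.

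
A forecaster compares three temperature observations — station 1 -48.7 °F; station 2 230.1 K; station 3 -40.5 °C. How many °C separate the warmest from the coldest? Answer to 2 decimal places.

4.33 °C

station 1: -48.7 °F = -44.833 °C.
station 2: 230.1 K = -43.050 °C.
Spread: (-40.500) − (-44.833) = 4.333 °C.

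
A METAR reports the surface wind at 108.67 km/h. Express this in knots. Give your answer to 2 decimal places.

58.68 kt

1 km/h = 0.539957 kt, so 108.67 × 0.539957 = 58.68 kt.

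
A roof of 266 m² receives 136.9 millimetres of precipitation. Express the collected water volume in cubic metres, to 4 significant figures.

1 mm over 1 m² is 1 L, so volume = 136.9 × 266 = 36415.4 L = 36.42 m³.

36.42 cubic metres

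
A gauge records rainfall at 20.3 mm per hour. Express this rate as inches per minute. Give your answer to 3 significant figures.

0.0133 in/minute

20.3 mm/hour × 0.0393701 in/mm × 0.0166667 hour/minute = 0.0133 in/minute.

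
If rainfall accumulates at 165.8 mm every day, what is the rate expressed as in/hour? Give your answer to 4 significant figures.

165.8 mm/day × 0.0393701 in/mm × 0.0416667 day/hour = 0.2720 in/hour.

0.2720 in/hour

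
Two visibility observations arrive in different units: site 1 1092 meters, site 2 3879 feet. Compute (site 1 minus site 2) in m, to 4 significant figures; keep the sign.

site 2: 3879 ft = 1182.3192 m.
Difference: 1092.0000 − 1182.3192 = -90.32 m.

-90.32 m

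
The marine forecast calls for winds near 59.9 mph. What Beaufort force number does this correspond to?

Beaufort force 10

59.9 mph = 26.8 m/s, which is Beaufort 10 (storm, 24.5–28.4 m/s).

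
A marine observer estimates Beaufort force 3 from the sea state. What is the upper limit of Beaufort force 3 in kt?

Beaufort 3 (gentle breeze) spans 7–10 knots.

10 kt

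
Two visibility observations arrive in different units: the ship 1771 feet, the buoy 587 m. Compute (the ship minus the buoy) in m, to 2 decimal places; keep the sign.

the ship: 1771 ft = 539.8008 m.
Difference: 539.8008 − 587.0000 = -47.20 m.

-47.20 m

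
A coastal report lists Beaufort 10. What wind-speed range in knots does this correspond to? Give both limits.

Beaufort 10 (storm) spans 48–55 knots.

48 to 55 kt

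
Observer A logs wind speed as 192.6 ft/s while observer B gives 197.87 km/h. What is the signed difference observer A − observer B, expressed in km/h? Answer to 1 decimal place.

observer A: 192.6 ft/s = 211.336 km/h.
Difference: 211.336 − 197.870 = 13.5 km/h.

13.5 km/h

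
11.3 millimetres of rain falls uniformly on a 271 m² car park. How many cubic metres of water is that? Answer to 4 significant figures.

1 mm over 1 m² is 1 L, so volume = 11.3 × 271 = 3062.3 L = 3.062 m³.

3.062 cubic metres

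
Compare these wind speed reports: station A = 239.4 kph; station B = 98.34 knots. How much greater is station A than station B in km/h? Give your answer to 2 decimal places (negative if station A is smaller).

station B: 98.34 kt = 182.1257 km/h.
Difference: 239.4000 − 182.1257 = 57.27 km/h.

57.27 km/h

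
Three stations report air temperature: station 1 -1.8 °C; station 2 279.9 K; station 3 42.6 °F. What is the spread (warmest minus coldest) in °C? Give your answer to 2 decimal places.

station 2: 279.9 K = 6.750 °C.
station 3: 42.6 °F = 5.889 °C.
Spread: 6.750 − (-1.800) = 8.550 °C.

8.55 °C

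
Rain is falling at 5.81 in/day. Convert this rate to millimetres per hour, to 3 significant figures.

6.15 mm/hour

5.81 in/day × 25.4 mm/in × 0.0416667 day/hour = 6.15 mm/hour.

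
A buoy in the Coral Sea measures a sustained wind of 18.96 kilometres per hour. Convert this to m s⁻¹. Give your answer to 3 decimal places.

1 km/h = 0.277778 m/s, so 18.96 × 0.277778 = 5.267 m/s.

5.267 m/s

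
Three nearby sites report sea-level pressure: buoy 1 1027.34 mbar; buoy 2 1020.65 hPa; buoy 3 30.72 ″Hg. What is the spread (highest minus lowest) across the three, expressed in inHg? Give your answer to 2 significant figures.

0.58 inHg

buoy 1: 1027.34 mb = 30.3373 inHg.
buoy 2: 1020.65 hPa = 30.1398 inHg.
Spread: 30.7200 − 30.1398 = 0.58 inHg.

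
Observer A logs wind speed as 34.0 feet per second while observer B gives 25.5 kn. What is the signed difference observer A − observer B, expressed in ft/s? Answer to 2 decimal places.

observer B: 25.5 kt = 43.0392 ft/s.
Difference: 34.0000 − 43.0392 = -9.04 ft/s.

-9.04 ft/s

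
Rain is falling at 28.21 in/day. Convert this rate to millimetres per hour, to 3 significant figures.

28.21 in/day × 25.4 mm/in × 0.0416667 day/hour = 29.9 mm/hour.

29.9 mm/hour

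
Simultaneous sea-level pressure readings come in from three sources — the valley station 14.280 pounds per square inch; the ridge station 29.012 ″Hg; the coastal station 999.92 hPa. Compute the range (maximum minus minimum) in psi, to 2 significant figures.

the ridge station: 29.012 inHg = 14.2494 psi.
the coastal station: 999.92 hPa = 14.5026 psi.
Spread: 14.5026 − 14.2494 = 0.25 psi.

0.25 psi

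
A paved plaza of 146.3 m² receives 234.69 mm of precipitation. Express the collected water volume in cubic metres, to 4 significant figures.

34.34 cubic metres

1 mm over 1 m² is 1 L, so volume = 234.69 × 146.3 = 34335.147 L = 34.34 m³.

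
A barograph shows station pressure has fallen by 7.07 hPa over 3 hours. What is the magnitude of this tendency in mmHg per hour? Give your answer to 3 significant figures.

1.77 mmHg per hour

7.07 hPa / 3 h × 0.750062 mmHg/hPa = 1.77 mmHg/h.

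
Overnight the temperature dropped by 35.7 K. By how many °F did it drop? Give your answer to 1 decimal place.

64.3 °F

For a temperature change the 32° offset cancels: Δ°F = 35.7 × 1.8 = 64.3 °F.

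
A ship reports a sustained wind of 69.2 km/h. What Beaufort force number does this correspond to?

Beaufort force 8

69.2 km/h = 19.2 m/s, which is Beaufort 8 (gale, 17.2–20.7 m/s).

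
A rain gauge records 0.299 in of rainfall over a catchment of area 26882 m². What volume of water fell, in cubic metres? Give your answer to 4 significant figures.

204.2 cubic metres

Depth: 0.299 in × 25.4 = 7.5946 mm.
1 mm over 1 m² is 1 L, so volume = 7.5946 × 26882 = 204158.04 L = 204.2 m³.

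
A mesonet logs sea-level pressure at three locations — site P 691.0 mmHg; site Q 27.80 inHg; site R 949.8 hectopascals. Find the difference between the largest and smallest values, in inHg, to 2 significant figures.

0.84 inHg

site P: 691.0 mmHg = 27.2047 inHg.
site R: 949.8 hPa = 28.0476 inHg.
Spread: 28.0476 − 27.2047 = 0.84 inHg.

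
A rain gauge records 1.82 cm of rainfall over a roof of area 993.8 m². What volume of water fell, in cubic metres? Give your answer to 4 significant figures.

18.09 cubic metres

Depth: 1.82 cm × 10 = 18.2 mm.
1 mm over 1 m² is 1 L, so volume = 18.2 × 993.8 = 18087.16 L = 18.09 m³.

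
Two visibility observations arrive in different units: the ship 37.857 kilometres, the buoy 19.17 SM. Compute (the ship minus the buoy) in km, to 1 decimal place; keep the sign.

7.0 km

the buoy: 19.17 SM = 30.851 km.
Difference: 37.857 − 30.851 = 7.0 km.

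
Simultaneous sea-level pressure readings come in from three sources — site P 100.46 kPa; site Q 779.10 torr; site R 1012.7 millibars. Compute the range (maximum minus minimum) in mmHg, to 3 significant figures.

site P: 100.46 kPa = 753.512 mmHg.
site R: 1012.7 mb = 759.587 mmHg.
Spread: 779.100 − 753.512 = 25.6 mmHg.

25.6 mmHg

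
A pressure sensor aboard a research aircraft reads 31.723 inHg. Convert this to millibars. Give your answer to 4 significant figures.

1074 mb

1 inHg = 33.8639 mb, so 31.723 × 33.8639 = 1074 mb.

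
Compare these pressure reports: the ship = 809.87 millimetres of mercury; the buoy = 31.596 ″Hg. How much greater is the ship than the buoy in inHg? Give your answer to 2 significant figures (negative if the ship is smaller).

0.29 inHg

the ship: 809.87 mmHg = 31.8846 inHg.
Difference: 31.8846 − 31.5960 = 0.29 inHg.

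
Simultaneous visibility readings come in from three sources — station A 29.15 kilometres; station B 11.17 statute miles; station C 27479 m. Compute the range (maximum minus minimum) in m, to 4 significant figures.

station A: 29.15 km = 29150.00 m.
station B: 11.17 SM = 17976.37 m.
Spread: 29150.00 − 17976.37 = 11170 m.

11170 m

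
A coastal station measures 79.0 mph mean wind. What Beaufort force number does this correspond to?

Beaufort force 12

79.0 mph = 35.3 m/s, which is Beaufort 12 (hurricane force, ≥32.7 m/s).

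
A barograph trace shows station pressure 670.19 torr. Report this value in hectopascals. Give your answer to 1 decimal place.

893.5 hPa

1 mmHg = 1.33322 hPa, so 670.19 × 1.33322 = 893.5 hPa.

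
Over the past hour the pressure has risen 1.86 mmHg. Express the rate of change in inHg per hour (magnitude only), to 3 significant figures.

1.86 mmHg / 1 h × 0.0393701 inHg/mmHg = 0.0732 inHg/h.

0.0732 inHg per hour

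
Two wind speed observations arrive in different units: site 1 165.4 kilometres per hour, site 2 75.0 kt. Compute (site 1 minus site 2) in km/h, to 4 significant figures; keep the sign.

26.50 km/h

site 2: 75.0 kt = 138.9000 km/h.
Difference: 165.4000 − 138.9000 = 26.50 km/h.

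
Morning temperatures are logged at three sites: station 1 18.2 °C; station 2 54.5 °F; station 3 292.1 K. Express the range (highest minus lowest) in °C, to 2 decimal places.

station 2: 54.5 °F = 12.500 °C.
station 3: 292.1 K = 18.950 °C.
Spread: 18.950 − 12.500 = 6.450 °C.

6.45 °C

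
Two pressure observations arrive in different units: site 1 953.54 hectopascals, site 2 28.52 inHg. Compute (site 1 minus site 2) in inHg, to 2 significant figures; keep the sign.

-0.36 inHg

site 1: 953.54 hPa = 28.1580 inHg.
Difference: 28.1580 − 28.5200 = -0.36 inHg.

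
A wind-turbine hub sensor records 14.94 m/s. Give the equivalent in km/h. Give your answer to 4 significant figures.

53.78 km/h

1 m/s = 3.6 km/h, so 14.94 × 3.6 = 53.78 km/h.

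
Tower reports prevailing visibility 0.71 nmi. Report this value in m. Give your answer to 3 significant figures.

1310 m

1 nmi = 1852 m, so 0.71 × 1852 = 1310 m.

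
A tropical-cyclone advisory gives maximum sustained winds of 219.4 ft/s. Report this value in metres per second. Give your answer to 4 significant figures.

1 ft/s = 0.3048 m/s, so 219.4 × 0.3048 = 66.87 m/s.

66.87 m/s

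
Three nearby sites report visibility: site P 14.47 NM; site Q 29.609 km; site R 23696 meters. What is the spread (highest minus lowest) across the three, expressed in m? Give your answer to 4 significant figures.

site P: 14.47 nmi = 26798.44 m.
site Q: 29.609 km = 29609.00 m.
Spread: 29609.00 − 23696.00 = 5913 m.

5913 m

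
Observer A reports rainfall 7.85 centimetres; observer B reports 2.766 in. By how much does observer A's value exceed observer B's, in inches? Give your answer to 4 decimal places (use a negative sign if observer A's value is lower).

observer A: 7.85 cm = 3.090551 in.
Difference: 3.090551 − 2.766000 = 0.3246 in.

0.3246 in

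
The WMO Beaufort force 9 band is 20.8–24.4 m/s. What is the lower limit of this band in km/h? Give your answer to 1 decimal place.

74.9 km/h

20.8–24.4 m/s × 3.6 = 74.9–87.8 km/h.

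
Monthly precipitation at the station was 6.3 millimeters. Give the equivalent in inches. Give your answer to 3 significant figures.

0.248 in

1 mm = 0.0393701 in, so 6.3 × 0.0393701 = 0.248 in.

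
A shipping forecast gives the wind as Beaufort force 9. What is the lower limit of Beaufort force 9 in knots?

41 kt

Beaufort 9 (strong gale) spans 41–47 knots.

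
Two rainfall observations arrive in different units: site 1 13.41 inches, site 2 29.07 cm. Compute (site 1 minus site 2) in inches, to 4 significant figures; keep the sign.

1.965 in

site 2: 29.07 cm = 11.44488 in.
Difference: 13.41000 − 11.44488 = 1.965 in.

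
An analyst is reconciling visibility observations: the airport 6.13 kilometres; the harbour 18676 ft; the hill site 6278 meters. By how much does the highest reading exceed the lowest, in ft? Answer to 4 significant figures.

1921 ft

the airport: 6.13 km = 20111.55 ft.
the hill site: 6278 m = 20597.11 ft.
Spread: 20597.11 − 18676.00 = 1921 ft.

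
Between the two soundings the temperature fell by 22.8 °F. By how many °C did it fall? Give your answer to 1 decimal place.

For a temperature change the 32° offset cancels: Δ°C = 22.8 × 0.5556 = 12.7 °C.

12.7 °C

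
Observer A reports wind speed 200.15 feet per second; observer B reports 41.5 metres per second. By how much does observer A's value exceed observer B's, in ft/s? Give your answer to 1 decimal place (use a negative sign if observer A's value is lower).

64.0 ft/s

observer B: 41.5 m/s = 136.155 ft/s.
Difference: 200.150 − 136.155 = 64.0 ft/s.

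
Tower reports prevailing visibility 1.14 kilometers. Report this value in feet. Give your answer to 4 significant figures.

1 km = 3280.84 ft, so 1.14 × 3280.84 = 3740 ft.

3740 ft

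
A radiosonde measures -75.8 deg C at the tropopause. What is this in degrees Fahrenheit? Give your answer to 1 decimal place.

°F = °C × 9/5 + 32 = -75.8 × 1.8 + 32 = -104.4 °F.

-104.4 °F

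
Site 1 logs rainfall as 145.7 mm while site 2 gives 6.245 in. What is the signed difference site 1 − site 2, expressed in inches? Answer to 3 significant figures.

-0.509 in

site 1: 145.7 mm = 5.73622 in.
Difference: 5.73622 − 6.24500 = -0.509 in.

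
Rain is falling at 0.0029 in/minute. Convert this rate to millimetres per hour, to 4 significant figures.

4.420 mm/hour

0.0029 in/minute × 25.4 mm/in × 60 minute/hour = 4.420 mm/hour.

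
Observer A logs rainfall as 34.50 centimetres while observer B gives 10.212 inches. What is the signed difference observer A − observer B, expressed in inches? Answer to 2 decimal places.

3.37 in

observer A: 34.50 cm = 13.5827 in.
Difference: 13.5827 − 10.2120 = 3.37 in.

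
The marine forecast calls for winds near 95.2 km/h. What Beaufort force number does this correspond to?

Beaufort force 10

95.2 km/h = 26.4 m/s, which is Beaufort 10 (storm, 24.5–28.4 m/s).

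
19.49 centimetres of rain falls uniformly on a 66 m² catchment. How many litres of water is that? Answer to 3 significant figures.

12900 litres

Depth: 19.49 cm × 10 = 194.9 mm.
1 mm over 1 m² is 1 L, so volume = 194.9 × 66 = 12863.4 L ≈ 12900 L.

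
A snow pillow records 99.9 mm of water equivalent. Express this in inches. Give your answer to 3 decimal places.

1 mm = 0.0393701 in, so 99.9 × 0.0393701 = 3.933 in.

3.933 in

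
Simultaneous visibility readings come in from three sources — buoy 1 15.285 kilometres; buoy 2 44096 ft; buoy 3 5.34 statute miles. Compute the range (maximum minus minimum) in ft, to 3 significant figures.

22000 ft

buoy 1: 15.285 km = 50147.64 ft.
buoy 3: 5.34 SM = 28195.20 ft.
Spread: 50147.64 − 28195.20 = 22000 ft.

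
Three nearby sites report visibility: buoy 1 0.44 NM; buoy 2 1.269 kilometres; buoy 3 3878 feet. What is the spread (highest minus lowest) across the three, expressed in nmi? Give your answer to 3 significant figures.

0.245 nmi

buoy 2: 1.269 km = 0.68521 nmi.
buoy 3: 3878 ft = 0.63824 nmi.
Spread: 0.68521 − 0.44000 = 0.245 nmi.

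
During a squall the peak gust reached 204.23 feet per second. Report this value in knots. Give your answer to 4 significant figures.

121.0 kt

1 ft/s = 0.592484 kt, so 204.23 × 0.592484 = 121.0 kt.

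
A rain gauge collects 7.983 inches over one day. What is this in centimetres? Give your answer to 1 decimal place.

1 in = 2.54 cm, so 7.983 × 2.54 = 20.3 cm.

20.3 cm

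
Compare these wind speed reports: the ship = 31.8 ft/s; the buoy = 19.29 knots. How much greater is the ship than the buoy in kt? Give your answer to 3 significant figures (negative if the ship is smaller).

the ship: 31.8 ft/s = 18.84098 kt.
Difference: 18.84098 − 19.29000 = -0.449 kt.

-0.449 kt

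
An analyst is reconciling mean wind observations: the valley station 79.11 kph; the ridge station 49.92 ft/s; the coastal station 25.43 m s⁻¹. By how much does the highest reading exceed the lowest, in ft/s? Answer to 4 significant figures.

the valley station: 79.11 km/h = 72.0965 ft/s.
the coastal station: 25.43 m/s = 83.4318 ft/s.
Spread: 83.4318 − 49.9200 = 33.51 ft/s.

33.51 ft/s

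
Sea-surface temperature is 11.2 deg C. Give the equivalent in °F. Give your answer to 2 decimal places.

°F = °C × 9/5 + 32 = 11.2 × 1.8 + 32 = 52.16 °F.

52.16 °F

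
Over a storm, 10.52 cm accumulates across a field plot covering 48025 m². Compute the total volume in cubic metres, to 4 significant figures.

5052 cubic metres

Depth: 10.52 cm × 10 = 105.2 mm.
1 mm over 1 m² is 1 L, so volume = 105.2 × 48025 = 5052230 L = 5052 m³.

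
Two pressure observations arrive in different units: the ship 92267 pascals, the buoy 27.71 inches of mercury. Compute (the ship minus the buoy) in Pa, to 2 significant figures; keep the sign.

-1600 Pa

the buoy: 27.71 inHg = 93836.84 Pa.
Difference: 92267.00 − 93836.84 = -1600 Pa.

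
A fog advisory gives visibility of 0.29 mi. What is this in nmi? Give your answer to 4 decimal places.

1 SM = 0.868976 nmi, so 0.29 × 0.868976 = 0.2520 nmi.

0.2520 nmi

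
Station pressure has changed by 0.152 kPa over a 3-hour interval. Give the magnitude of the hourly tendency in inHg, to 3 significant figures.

0.152 kPa / 3 h × 0.2953 inHg/kPa = 0.0150 inHg/h.

0.0150 inHg per hour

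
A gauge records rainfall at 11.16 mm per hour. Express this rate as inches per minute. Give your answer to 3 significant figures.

0.00732 in/minute

11.16 mm/hour × 0.0393701 in/mm × 0.0166667 hour/minute = 0.00732 in/minute.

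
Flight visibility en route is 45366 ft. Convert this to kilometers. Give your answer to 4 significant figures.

1 ft = 0.0003048 km, so 45366 × 0.0003048 = 13.83 km.

13.83 km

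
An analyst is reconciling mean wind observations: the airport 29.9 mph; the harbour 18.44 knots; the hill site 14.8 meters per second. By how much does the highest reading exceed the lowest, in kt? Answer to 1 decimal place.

10.3 kt

the airport: 29.9 mph = 25.982 kt.
the hill site: 14.8 m/s = 28.769 kt.
Spread: 28.769 − 18.440 = 10.3 kt.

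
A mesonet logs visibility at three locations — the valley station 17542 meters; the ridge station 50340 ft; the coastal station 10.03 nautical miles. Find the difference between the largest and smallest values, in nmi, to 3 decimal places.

1.745 nmi

the valley station: 17542 m = 9.47192 nmi.
the ridge station: 50340 ft = 8.28490 nmi.
Spread: 10.03000 − 8.28490 = 1.745 nmi.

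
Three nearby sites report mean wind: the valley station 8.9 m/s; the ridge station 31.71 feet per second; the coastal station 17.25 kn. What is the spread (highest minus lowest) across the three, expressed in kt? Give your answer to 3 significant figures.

1.54 kt

the valley station: 8.9 m/s = 17.3002 kt.
the ridge station: 31.71 ft/s = 18.7877 kt.
Spread: 18.7877 − 17.2500 = 1.54 kt.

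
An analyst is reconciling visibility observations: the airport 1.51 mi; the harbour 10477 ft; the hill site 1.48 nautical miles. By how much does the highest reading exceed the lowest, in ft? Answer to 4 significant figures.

the airport: 1.51 SM = 7972.80 ft.
the hill site: 1.48 nmi = 8992.65 ft.
Spread: 10477.00 − 7972.80 = 2504 ft.

2504 ft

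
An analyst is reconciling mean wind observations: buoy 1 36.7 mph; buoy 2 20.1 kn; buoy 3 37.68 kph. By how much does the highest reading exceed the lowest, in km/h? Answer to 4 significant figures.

21.84 km/h

buoy 1: 36.7 mph = 59.0629 km/h.
buoy 2: 20.1 kt = 37.2252 km/h.
Spread: 59.0629 − 37.2252 = 21.84 km/h.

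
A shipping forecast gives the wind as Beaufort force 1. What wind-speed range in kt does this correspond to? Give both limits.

Beaufort 1 (light air) spans 1–3 knots.

1 to 3 kt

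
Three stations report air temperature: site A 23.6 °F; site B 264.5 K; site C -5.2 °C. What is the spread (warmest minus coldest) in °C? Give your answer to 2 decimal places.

3.98 °C

site A: 23.6 °F = -4.667 °C.
site B: 264.5 K = -8.650 °C.
Spread: (-4.667) − (-8.650) = 3.983 °C.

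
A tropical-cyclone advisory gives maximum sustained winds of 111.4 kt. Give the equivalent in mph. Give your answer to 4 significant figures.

1 kt = 1.15078 mph, so 111.4 × 1.15078 = 128.2 mph.

128.2 mph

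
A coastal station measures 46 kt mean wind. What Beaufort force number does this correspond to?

Beaufort force 9

46 kt lies in the Beaufort 9 band (strong gale, 41–47 kt).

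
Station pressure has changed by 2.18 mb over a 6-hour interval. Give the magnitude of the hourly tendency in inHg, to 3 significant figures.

0.0107 inHg per hour

2.18 mb / 6 h × 0.02953 inHg/mb = 0.0107 inHg/h.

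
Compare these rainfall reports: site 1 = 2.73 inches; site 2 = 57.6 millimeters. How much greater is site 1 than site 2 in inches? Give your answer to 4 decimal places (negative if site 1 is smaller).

0.4623 in

site 2: 57.6 mm = 2.267717 in.
Difference: 2.730000 − 2.267717 = 0.4623 in.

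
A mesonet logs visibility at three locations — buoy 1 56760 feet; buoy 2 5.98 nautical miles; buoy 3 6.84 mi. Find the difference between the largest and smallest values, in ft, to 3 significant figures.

20600 ft

buoy 2: 5.98 nmi = 36335.17 ft.
buoy 3: 6.84 SM = 36115.20 ft.
Spread: 56760.00 − 36115.20 = 20600 ft.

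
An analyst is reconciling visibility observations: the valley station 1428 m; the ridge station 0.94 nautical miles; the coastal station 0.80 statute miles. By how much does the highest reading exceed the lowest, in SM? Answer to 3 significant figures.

0.282 SM

the valley station: 1428 m = 0.88732 SM.
the ridge station: 0.94 nmi = 1.08173 SM.
Spread: 1.08173 − 0.80000 = 0.282 SM.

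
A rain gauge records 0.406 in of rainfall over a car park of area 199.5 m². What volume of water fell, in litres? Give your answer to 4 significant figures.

2057 litres

Depth: 0.406 in × 25.4 = 10.3124 mm.
1 mm over 1 m² is 1 L, so volume = 10.3124 × 199.5 = 2057.3238 L ≈ 2057 L.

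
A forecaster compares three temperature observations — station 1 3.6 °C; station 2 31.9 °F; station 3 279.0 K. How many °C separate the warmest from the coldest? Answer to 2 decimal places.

station 2: 31.9 °F = -0.056 °C.
station 3: 279.0 K = 5.850 °C.
Spread: 5.850 − (-0.056) = 5.906 °C.

5.91 °C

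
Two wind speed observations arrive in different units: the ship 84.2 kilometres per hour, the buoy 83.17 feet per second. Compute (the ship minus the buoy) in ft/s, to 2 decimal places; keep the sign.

-6.43 ft/s

the ship: 84.2 km/h = 76.7352 ft/s.
Difference: 76.7352 − 83.1700 = -6.43 ft/s.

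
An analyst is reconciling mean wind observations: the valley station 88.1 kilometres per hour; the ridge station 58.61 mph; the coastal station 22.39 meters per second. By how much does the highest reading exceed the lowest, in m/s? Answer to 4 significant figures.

the valley station: 88.1 km/h = 24.47222 m/s.
the ridge station: 58.61 mph = 26.20101 m/s.
Spread: 26.20101 − 22.39000 = 3.811 m/s.

3.811 m/s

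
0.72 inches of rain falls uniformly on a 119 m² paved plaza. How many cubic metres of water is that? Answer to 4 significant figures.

2.176 cubic metres

Depth: 0.72 in × 25.4 = 18.288 mm.
1 mm over 1 m² is 1 L, so volume = 18.288 × 119 = 2176.272 L = 2.176 m³.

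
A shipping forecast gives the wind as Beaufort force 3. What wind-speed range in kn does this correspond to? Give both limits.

7 to 10 kt

Beaufort 3 (gentle breeze) spans 7–10 knots.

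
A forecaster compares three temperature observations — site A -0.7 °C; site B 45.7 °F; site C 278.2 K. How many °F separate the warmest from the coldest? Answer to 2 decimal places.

14.96 °F

site B: 45.7 °F = 7.611 °C.
site C: 278.2 K = 5.050 °C.
Spread: 7.611 − (-0.700) = 8.311 °C = 14.96 °F.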